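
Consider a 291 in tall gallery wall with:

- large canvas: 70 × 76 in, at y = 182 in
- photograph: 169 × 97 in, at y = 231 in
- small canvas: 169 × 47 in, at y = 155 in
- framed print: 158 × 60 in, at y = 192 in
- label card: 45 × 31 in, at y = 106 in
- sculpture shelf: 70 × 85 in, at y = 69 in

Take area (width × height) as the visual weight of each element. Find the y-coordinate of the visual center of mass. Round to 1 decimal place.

Areas → weights: large canvas 70·76 = 5320, photograph 169·97 = 16393, small canvas 169·47 = 7943, framed print 158·60 = 9480, label card 45·31 = 1395, sculpture shelf 70·85 = 5950; Σw = 46481.
Σw·y = 8364768; ȳ = 8364768/46481 ≈ 179.96.

y ≈ 180.0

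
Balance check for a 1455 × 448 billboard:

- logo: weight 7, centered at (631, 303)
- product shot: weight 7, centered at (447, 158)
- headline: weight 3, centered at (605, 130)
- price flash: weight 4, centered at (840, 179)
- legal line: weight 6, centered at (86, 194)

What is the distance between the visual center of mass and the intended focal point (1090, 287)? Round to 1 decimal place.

Total weight = 7 + 7 + 3 + 4 + 6 = 27.
x-moment: 7·631 + 7·447 + 3·605 + 4·840 + 6·86 = 13237; centroid 13237/27 ≈ 490.26.
y-moment: 7·303 + 7·158 + 3·130 + 4·179 + 6·194 = 5497; centroid 5497/27 ≈ 203.59.
Relative to (1090, 287): Δ = (-599.74, -83.41); |Δ| = √(-599.74² + -83.41²) ≈ 605.51.

≈ 605.5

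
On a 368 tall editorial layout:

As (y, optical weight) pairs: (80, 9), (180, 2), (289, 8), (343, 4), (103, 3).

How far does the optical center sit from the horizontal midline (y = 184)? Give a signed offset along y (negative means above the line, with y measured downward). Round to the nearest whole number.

≈ 11

Total weight = 9 + 2 + 8 + 4 + 3 = 26.
y-moment: 9·80 + 2·180 + 8·289 + 4·343 + 3·103 = 5073; centroid 5073/26 ≈ 195.12.
Against y = 184, that's 195.12 − 184 = 11.12.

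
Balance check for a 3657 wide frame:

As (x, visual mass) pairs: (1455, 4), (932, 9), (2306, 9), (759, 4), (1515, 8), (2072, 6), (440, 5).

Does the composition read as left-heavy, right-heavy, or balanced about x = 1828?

Total weight = 4 + 9 + 9 + 4 + 8 + 6 + 5 = 45.
Σw·x = 64750; x̄ = 64750/45 ≈ 1438.89.
Since 1438.9 is left of 1828, the composition reads left-heavy.

left-heavy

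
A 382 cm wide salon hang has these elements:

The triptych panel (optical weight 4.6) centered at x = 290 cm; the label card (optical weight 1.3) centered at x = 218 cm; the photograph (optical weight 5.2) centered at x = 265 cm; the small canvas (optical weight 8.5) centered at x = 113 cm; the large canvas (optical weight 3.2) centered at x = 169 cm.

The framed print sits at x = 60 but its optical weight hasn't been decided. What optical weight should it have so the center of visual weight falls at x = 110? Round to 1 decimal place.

w ≈ 39.8

Existing Σw = 22.8 (4.6 + 1.3 + 5.2 + 8.5 + 3.2); existing moment 4.6·290 + 1.3·218 + 5.2·265 + 8.5·113 + 3.2·169 = 4496.7.
Balance at x = 110 requires (4496.7 + w·60) / (22.8 + w) = 110.
Rearranging, w·(60 − 110) = 110·22.8 − 4496.7 = -1988.7, so w ≈ -1988.7/-50 = 39.77.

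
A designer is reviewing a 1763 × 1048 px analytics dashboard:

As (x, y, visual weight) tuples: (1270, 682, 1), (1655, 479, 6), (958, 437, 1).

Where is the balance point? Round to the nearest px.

(1520, 499)

Σw = 1 + 6 + 1 = 8.
x-moment: 1·1270 + 6·1655 + 1·958 = 12158; centroid 12158/8 ≈ 1519.75.
y-moment: 1·682 + 6·479 + 1·437 = 3993; centroid 3993/8 ≈ 499.12.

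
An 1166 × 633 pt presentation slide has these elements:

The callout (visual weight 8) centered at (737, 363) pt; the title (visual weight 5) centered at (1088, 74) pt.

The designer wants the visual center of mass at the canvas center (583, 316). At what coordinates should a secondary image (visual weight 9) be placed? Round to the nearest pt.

(166, 409)

After adding the secondary image, total weight = 8 + 5 + 9 = 22.
Along x: (11336 + 9·x) / 22 = 583 (existing moment 8·737 + 5·1088 = 11336) ⇒ x = (12826 − 11336) / 9 ≈ 165.56.
Along y: (3274 + 9·y) / 22 = 316 (existing moment 8·363 + 5·74 = 3274) ⇒ y = (6952 − 3274) / 9 ≈ 408.67.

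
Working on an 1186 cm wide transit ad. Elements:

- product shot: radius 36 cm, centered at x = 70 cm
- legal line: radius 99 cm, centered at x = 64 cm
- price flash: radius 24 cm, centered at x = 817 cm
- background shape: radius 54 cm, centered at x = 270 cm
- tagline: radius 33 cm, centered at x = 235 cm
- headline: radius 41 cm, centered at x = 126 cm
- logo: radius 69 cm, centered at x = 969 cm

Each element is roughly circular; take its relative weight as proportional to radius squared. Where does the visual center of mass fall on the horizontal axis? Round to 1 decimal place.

x ≈ 319.0

r² weights: product shot 36² = 1296, legal line 99² = 9801, price flash 24² = 576, background shape 54² = 2916, tagline 33² = 1089, headline 41² = 1681, logo 69² = 4761. Total = 22120.
x: (1296·70 + 9801·64 + 576·817 + 2916·270 + 1089·235 + 1681·126 + 4761·969) / 22120 = 7057026 / 22120 ≈ 319.03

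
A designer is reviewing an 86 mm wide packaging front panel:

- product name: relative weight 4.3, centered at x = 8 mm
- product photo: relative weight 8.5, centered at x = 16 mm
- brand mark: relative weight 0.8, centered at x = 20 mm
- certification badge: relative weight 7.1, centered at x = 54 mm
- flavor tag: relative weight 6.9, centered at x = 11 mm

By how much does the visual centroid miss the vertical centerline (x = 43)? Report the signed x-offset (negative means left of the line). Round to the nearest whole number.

Total weight = 4.3 + 8.5 + 0.8 + 7.1 + 6.9 = 27.6.
x-moment: 4.3·8 + 8.5·16 + 0.8·20 + 7.1·54 + 6.9·11 = 645.7; centroid 645.7/27.6 ≈ 23.39.
Difference: 23.39 − 43 ≈ -19.61.

≈ -20 mm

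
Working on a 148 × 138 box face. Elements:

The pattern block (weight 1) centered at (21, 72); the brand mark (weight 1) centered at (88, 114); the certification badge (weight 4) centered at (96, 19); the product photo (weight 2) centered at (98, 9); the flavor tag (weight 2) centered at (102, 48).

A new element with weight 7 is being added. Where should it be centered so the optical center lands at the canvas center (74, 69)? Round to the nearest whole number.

(52, 114)

With the new element, Σw becomes 1 + 1 + 4 + 2 + 2 + 7 = 17.
Along x: (893 + 7·x) / 17 = 74 (existing moment 1·21 + 1·88 + 4·96 + 2·98 + 2·102 = 893) ⇒ x = (1258 − 893) / 7 ≈ 52.14.
Along y: (376 + 7·y) / 17 = 69 (existing moment 1·72 + 1·114 + 4·19 + 2·9 + 2·48 = 376) ⇒ y = (1173 − 376) / 7 ≈ 113.86.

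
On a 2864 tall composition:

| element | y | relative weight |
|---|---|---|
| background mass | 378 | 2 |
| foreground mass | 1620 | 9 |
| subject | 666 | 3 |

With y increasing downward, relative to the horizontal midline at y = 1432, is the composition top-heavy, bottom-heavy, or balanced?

top-heavy

Σw = 2 + 9 + 3 = 14.
y: (2·378 + 9·1620 + 3·666) / 14 = 17334 / 14 ≈ 1238.14
Since 1238.1 is above (smaller y than) 1432, the composition reads top-heavy.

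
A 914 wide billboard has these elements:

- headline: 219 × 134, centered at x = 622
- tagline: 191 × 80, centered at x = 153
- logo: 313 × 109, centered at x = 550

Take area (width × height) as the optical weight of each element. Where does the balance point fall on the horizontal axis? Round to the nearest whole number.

Taking area as weight: headline 219·134 = 29346, tagline 191·80 = 15280, logo 313·109 = 34117. Sum 78743.
x: (29346·622 + 15280·153 + 34117·550) / 78743 = 39355402 / 78743 ≈ 499.80

x ≈ 500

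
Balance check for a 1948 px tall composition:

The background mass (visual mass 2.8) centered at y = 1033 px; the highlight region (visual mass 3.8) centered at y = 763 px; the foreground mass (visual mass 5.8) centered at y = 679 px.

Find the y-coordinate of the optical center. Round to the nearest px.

y ≈ 785

Σw = 2.8 + 3.8 + 5.8 = 12.4.
y-moment: 2.8·1033 + 3.8·763 + 5.8·679 = 9730.0; centroid 9730.0/12.4 ≈ 784.68.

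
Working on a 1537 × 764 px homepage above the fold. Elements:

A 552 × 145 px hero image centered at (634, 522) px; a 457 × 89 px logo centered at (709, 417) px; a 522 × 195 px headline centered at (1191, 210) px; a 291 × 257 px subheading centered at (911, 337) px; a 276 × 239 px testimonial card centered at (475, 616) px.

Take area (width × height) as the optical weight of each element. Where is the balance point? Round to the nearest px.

(827, 402)

Taking area as weight: hero image 552·145 = 80040, logo 457·89 = 40673, headline 522·195 = 101790, subheading 291·257 = 74787, testimonial card 276·239 = 65964. Sum 363254.
x: (80040·634 + 40673·709 + 101790·1191 + 74787·911 + 65964·475) / 363254 = 300278264 / 363254 ≈ 826.63
y: (80040·522 + 40673·417 + 101790·210 + 74787·337 + 65964·616) / 363254 = 145954464 / 363254 ≈ 401.80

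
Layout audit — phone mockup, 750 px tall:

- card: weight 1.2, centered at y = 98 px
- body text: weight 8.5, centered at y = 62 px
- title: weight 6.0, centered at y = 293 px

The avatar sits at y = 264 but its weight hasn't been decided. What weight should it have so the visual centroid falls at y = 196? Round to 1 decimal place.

Existing Σw = 15.7 (1.2 + 8.5 + 6.0); existing moment 1.2·98 + 8.5·62 + 6.0·293 = 2402.6.
For the centroid to hit 196: (2402.6 + w·264) / (15.7 + w) = 196.
Rearranging, w·(264 − 196) = 196·15.7 − 2402.6 = 674.6, so w ≈ 674.6/68 = 9.92.

w ≈ 9.9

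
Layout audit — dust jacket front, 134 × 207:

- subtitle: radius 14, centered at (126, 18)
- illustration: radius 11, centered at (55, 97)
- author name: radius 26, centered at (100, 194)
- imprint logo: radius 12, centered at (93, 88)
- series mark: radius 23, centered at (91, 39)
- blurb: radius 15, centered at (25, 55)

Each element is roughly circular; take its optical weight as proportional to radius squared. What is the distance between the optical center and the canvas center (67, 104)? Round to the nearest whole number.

≈ 21

r² weights: subtitle 14² = 196, illustration 11² = 121, author name 26² = 676, imprint logo 12² = 144, series mark 23² = 529, blurb 15² = 225. Total = 1891.
x-moment: 196·126 + 121·55 + 676·100 + 144·93 + 529·91 + 225·25 = 166107; centroid 166107/1891 ≈ 87.84.
y-moment: 196·18 + 121·97 + 676·194 + 144·88 + 529·39 + 225·55 = 192087; centroid 192087/1891 ≈ 101.58.
Offset from (67, 104): Δx ≈ 20.84, Δy ≈ -2.42; distance = √(Δx² + Δy²) ≈ 20.98.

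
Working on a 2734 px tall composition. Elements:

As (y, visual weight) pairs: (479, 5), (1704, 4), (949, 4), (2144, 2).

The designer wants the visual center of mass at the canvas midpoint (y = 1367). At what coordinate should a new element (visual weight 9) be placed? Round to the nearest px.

After adding the new element, total weight = 5 + 4 + 4 + 2 + 9 = 24.
y: need Σw·y = 24·1367 = 32808. Existing = 5·479 + 4·1704 + 4·949 + 2·2144 = 17295. Remainder 15513 / 9 ≈ 1723.67.

y ≈ 1724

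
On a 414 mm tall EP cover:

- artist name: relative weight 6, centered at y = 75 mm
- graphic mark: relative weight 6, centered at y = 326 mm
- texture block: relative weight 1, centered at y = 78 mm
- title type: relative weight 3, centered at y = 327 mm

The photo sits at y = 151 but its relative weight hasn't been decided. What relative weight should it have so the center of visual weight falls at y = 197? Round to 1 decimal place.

w ≈ 6.8

Fixed elements: Σw = 6 + 6 + 1 + 3 = 16, Σw·y = 6·75 + 6·326 + 1·78 + 3·327 = 3465.
For the centroid to hit 197: (3465 + w·151) / (16 + w) = 197.
Rearranging, w·(151 − 197) = 197·16 − 3465 = -313, so w ≈ -313/-46 = 6.80.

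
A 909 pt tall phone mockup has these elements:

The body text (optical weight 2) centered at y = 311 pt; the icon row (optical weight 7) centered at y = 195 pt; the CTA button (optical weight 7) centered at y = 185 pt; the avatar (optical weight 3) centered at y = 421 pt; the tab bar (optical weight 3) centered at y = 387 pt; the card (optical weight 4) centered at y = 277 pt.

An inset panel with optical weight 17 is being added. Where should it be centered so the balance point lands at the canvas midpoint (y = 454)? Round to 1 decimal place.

New total weight: (2 + 7 + 7 + 3 + 3 + 4) + 17 = 43.
Along y: (6814 + 17·y) / 43 = 454 (existing moment 2·311 + 7·195 + 7·185 + 3·421 + 3·387 + 4·277 = 6814) ⇒ y = (19522 − 6814) / 17 ≈ 747.53.

y ≈ 747.5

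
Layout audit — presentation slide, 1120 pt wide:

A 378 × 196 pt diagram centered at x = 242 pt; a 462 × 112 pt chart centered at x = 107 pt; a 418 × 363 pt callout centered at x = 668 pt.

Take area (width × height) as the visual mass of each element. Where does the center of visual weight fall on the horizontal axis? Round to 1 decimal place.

Areas → weights: diagram 378·196 = 74088, chart 462·112 = 51744, callout 418·363 = 151734; Σw = 277566.
x-moment: 74088·242 + 51744·107 + 151734·668 = 124824216; centroid 124824216/277566 ≈ 449.71.

x ≈ 449.7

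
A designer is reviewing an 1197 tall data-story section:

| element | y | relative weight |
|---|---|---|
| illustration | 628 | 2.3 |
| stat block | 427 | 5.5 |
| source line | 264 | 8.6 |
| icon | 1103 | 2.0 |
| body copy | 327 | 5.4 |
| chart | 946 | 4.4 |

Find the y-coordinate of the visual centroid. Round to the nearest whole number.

y ≈ 503

Weights sum to 2.3 + 5.5 + 8.6 + 2.0 + 5.4 + 4.4 = 28.2.
Σw·y = 14197.5; ȳ = 14197.5/28.2 ≈ 503.46.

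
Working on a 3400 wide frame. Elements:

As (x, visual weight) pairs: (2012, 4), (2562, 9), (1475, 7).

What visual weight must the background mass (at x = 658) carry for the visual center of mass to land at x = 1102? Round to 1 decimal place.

Known weights sum to 4 + 9 + 7 = 20; their moment is 4·2012 + 9·2562 + 7·1475 = 41431.
Set Σw·x/Σw = 1102: (41431 + 658w) = 1102·(20 + w).
Solving: w = (1102·20 − 41431) / (658 − 1102) = -19391 / -444 ≈ 43.67.

w ≈ 43.7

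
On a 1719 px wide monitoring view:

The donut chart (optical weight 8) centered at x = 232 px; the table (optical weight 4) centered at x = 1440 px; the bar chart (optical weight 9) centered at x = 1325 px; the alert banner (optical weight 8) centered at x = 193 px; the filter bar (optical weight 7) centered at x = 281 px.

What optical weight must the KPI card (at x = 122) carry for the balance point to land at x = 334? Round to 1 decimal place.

w ≈ 52.0

Known weights sum to 8 + 4 + 9 + 8 + 7 = 36; their moment is 8·232 + 4·1440 + 9·1325 + 8·193 + 7·281 = 23052.
For the centroid to hit 334: (23052 + w·122) / (36 + w) = 334.
Rearranging, w·(122 − 334) = 334·36 − 23052 = -11028, so w ≈ -11028/-212 = 52.02.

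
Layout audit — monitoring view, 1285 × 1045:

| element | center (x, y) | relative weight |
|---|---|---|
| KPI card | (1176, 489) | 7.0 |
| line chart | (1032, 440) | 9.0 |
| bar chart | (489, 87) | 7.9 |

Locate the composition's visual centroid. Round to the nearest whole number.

Total weight = 7.0 + 9.0 + 7.9 = 23.9.
x-moment: 7.0·1176 + 9.0·1032 + 7.9·489 = 21383.1; centroid 21383.1/23.9 ≈ 894.69.
y-moment: 7.0·489 + 9.0·440 + 7.9·87 = 8070.3; centroid 8070.3/23.9 ≈ 337.67.

(895, 338)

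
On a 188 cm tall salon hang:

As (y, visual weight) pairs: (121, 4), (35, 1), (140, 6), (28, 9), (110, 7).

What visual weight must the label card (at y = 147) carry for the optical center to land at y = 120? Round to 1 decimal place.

Existing Σw = 27 (4 + 1 + 6 + 9 + 7); existing moment 4·121 + 1·35 + 6·140 + 9·28 + 7·110 = 2381.
For the centroid to hit 120: (2381 + w·147) / (27 + w) = 120.
Rearranging, w·(147 − 120) = 120·27 − 2381 = 859, so w ≈ 859/27 = 31.81.

w ≈ 31.8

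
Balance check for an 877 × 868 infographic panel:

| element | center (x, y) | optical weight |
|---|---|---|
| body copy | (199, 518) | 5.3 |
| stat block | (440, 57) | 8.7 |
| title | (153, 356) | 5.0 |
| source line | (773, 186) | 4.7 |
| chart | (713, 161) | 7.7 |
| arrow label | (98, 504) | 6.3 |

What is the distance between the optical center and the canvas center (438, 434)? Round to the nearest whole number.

≈ 163

Weights sum to 5.3 + 8.7 + 5.0 + 4.7 + 7.7 + 6.3 = 37.7.
x: (5.3·199 + 8.7·440 + 5.0·153 + 4.7·773 + 7.7·713 + 6.3·98) / 37.7 = 15388.3 / 37.7 ≈ 408.18
y: (5.3·518 + 8.7·57 + 5.0·356 + 4.7·186 + 7.7·161 + 6.3·504) / 37.7 = 10310.4 / 37.7 ≈ 273.49
From (438, 434): dx = -29.82, dy = -160.51, so the distance is √(dx²+dy²) ≈ 163.26.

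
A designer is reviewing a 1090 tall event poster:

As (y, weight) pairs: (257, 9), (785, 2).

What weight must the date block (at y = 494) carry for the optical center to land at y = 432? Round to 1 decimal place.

Known weights sum to 9 + 2 = 11; their moment is 9·257 + 2·785 = 3883.
For the centroid to hit 432: (3883 + w·494) / (11 + w) = 432.
So w = (432·11 − 3883)/(494 − 432) = 869/62 ≈ 14.02.

w ≈ 14.0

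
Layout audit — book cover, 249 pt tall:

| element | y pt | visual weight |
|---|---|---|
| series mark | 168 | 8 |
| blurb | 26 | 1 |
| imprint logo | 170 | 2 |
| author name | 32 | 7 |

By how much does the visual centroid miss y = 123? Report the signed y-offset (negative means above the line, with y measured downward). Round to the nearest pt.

≈ -16 pt

Σw = 8 + 1 + 2 + 7 = 18.
y-moment: 8·168 + 1·26 + 2·170 + 7·32 = 1934; centroid 1934/18 ≈ 107.44.
Offset from y = 123: 107.44 − 123 ≈ -15.56.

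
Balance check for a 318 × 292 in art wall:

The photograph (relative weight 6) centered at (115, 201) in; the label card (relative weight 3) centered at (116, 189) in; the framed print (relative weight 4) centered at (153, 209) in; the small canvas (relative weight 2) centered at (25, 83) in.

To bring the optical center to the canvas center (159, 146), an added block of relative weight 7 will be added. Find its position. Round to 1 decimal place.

(256.9, 62.4)

After adding the added block, total weight = 6 + 3 + 4 + 2 + 7 = 22.
x: target moment 22×159 = 3498; current 6·115 + 3·116 + 4·153 + 2·25 = 1700; the added block supplies 1798, so x = 1798/7 ≈ 256.86.
y: target moment 22×146 = 3212; current 6·201 + 3·189 + 4·209 + 2·83 = 2775; the added block supplies 437, so y = 437/7 ≈ 62.43.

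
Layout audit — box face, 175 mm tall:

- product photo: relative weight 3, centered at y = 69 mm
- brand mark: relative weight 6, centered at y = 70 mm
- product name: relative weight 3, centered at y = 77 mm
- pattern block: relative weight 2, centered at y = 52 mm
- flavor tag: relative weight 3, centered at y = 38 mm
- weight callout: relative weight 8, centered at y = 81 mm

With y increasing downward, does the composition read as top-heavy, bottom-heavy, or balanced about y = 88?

Weights sum to 3 + 6 + 3 + 2 + 3 + 8 = 25.
y: (3·69 + 6·70 + 3·77 + 2·52 + 3·38 + 8·81) / 25 = 1724 / 25 ≈ 68.96
69.0 vs midline 88 → top-heavy.

top-heavy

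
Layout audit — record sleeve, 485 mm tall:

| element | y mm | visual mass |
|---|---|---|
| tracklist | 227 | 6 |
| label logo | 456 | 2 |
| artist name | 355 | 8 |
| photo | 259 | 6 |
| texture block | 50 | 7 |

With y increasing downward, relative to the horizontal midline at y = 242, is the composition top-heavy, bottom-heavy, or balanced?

Σw = 6 + 2 + 8 + 6 + 7 = 29.
y: (6·227 + 2·456 + 8·355 + 6·259 + 7·50) / 29 = 7018 / 29 ≈ 242.00
That equals the midline 242 — balanced.

balanced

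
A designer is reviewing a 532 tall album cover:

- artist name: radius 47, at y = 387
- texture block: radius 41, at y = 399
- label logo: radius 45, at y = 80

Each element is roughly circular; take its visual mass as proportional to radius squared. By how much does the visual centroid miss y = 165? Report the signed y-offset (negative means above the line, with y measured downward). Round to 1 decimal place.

≈ 120.3

r² weights: artist name 47² = 2209, texture block 41² = 1681, label logo 45² = 2025. Total = 5915.
y-moment: 2209·387 + 1681·399 + 2025·80 = 1687602; centroid 1687602/5915 ≈ 285.31.
Difference: 285.31 − 165 ≈ 120.31.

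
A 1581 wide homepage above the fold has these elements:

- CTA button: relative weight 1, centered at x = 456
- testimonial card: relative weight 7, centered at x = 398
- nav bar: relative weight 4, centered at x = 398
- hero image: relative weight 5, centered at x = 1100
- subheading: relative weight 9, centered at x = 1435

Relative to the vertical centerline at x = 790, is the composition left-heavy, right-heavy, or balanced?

Weights sum to 1 + 7 + 4 + 5 + 9 = 26.
Σw·x = 1·456 + 7·398 + 4·398 + 5·1100 + 9·1435 = 23249, so x̄ = 23249/26 ≈ 894.19.
894.2 lies right of the midline 790, so the layout is right-heavy.

right-heavy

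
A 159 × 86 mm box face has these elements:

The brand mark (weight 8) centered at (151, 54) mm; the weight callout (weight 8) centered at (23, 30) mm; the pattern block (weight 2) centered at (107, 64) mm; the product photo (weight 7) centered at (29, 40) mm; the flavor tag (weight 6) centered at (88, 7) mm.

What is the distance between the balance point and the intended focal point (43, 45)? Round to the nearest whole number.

≈ 34 mm

Weights sum to 8 + 8 + 2 + 7 + 6 = 31.
x-moment: 8·151 + 8·23 + 2·107 + 7·29 + 6·88 = 2337; centroid 2337/31 ≈ 75.39.
y-moment: 8·54 + 8·30 + 2·64 + 7·40 + 6·7 = 1122; centroid 1122/31 ≈ 36.19.
Relative to (43, 45): Δ = (32.39, -8.81); |Δ| = √(32.39² + -8.81²) ≈ 33.56.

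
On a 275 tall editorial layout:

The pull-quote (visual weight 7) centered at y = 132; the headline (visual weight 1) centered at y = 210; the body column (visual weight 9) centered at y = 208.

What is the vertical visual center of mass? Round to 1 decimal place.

Σw = 7 + 1 + 9 = 17.
y: (7·132 + 1·210 + 9·208) / 17 = 3006 / 17 ≈ 176.82

y ≈ 176.8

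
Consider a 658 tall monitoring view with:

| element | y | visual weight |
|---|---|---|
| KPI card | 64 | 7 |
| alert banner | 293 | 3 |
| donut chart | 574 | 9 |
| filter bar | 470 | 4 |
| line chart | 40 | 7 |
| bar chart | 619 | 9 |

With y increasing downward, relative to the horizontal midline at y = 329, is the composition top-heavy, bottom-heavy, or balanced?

bottom-heavy

Weights sum to 7 + 3 + 9 + 4 + 7 + 9 = 39.
y: moment 14224 / weight 39 ≈ 364.72
364.7 lies below (larger y than) the midline 329, so the layout is bottom-heavy.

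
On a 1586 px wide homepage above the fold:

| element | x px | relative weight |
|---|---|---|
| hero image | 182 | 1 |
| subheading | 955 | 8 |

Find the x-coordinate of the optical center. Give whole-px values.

x ≈ 869

Σw = 1 + 8 = 9.
x: (1·182 + 8·955) / 9 = 7822 / 9 ≈ 869.11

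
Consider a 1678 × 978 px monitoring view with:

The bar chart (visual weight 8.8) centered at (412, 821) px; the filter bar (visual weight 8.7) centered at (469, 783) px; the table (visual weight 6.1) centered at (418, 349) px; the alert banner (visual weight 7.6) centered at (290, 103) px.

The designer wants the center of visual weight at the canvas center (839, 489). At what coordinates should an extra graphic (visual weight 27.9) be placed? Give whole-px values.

With the extra graphic, Σw becomes 8.8 + 8.7 + 6.1 + 7.6 + 27.9 = 59.1.
Along x: (12459.7 + 27.9·x) / 59.1 = 839 (existing moment 8.8·412 + 8.7·469 + 6.1·418 + 7.6·290 = 12459.7) ⇒ x = (49584.9 − 12459.7) / 27.9 ≈ 1330.65.
Along y: (16948.6 + 27.9·y) / 59.1 = 489 (existing moment 8.8·821 + 8.7·783 + 6.1·349 + 7.6·103 = 16948.6) ⇒ y = (28899.9 − 16948.6) / 27.9 ≈ 428.36.

(1331, 428)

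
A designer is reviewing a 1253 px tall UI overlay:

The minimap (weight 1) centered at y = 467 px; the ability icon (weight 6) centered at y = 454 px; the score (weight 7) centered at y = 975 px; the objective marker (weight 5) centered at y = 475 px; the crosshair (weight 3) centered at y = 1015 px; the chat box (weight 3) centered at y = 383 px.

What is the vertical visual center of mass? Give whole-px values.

y ≈ 663

Weights sum to 1 + 6 + 7 + 5 + 3 + 3 = 25.
y: moment 16585 / weight 25 ≈ 663.40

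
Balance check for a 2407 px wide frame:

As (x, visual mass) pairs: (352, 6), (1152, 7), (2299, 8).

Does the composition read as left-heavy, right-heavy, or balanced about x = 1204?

right-heavy

Weights sum to 6 + 7 + 8 = 21.
x-moment: 6·352 + 7·1152 + 8·2299 = 28568; centroid 28568/21 ≈ 1360.38.
1360.4 lies right of the midline 1204, so the layout is right-heavy.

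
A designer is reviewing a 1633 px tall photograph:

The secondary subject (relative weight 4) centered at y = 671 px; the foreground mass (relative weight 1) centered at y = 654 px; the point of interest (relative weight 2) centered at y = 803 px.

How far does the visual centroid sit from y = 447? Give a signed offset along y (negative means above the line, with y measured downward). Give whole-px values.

≈ 259 px

Total weight = 4 + 1 + 2 = 7.
y-moment: 4·671 + 1·654 + 2·803 = 4944; centroid 4944/7 ≈ 706.29.
Offset from y = 447: 706.29 − 447 ≈ 259.29.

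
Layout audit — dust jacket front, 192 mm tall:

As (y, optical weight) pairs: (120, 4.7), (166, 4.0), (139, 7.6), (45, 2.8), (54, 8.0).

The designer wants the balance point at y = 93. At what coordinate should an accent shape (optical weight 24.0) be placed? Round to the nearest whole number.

With the accent shape, Σw becomes 4.7 + 4.0 + 7.6 + 2.8 + 8.0 + 24.0 = 51.1.
y: target moment 51.1×93 = 4752.3; current 4.7·120 + 4.0·166 + 7.6·139 + 2.8·45 + 8.0·54 = 2842.4; the accent shape supplies 1909.9, so y = 1909.9/24.0 ≈ 79.58.

y ≈ 80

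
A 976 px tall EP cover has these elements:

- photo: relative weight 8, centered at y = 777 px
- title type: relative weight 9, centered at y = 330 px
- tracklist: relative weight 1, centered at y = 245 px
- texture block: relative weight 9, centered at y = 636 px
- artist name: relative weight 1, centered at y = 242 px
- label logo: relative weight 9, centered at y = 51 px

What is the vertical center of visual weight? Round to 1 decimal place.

y ≈ 428.5

Total weight = 8 + 9 + 1 + 9 + 1 + 9 = 37.
y: moment 15856 / weight 37 ≈ 428.54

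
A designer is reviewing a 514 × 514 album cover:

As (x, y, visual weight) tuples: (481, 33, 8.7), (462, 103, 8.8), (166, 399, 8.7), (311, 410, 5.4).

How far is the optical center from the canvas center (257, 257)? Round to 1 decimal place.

Σw = 8.7 + 8.8 + 8.7 + 5.4 = 31.6.
x: (8.7·481 + 8.8·462 + 8.7·166 + 5.4·311) / 31.6 = 11373.9 / 31.6 ≈ 359.93
y: (8.7·33 + 8.8·103 + 8.7·399 + 5.4·410) / 31.6 = 6878.8 / 31.6 ≈ 217.68
From (257, 257): dx = 102.93, dy = -39.32, so the distance is √(dx²+dy²) ≈ 110.19.

≈ 110.2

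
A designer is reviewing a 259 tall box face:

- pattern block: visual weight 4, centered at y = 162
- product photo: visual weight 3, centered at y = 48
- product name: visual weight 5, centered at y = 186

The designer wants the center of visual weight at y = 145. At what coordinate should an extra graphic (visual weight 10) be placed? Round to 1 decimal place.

y ≈ 146.8

With the extra graphic, Σw becomes 4 + 3 + 5 + 10 = 22.
y: need Σw·y = 22·145 = 3190. Existing = 4·162 + 3·48 + 5·186 = 1722. Remainder 1468 / 10 ≈ 146.80.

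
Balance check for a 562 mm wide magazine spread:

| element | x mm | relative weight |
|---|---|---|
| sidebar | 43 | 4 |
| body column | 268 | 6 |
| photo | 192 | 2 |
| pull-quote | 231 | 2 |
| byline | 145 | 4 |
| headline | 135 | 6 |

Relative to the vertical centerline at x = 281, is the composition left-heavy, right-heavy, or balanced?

Σw = 4 + 6 + 2 + 2 + 4 + 6 = 24.
x: moment 4016 / weight 24 ≈ 167.33
167.3 vs midline 281 → left-heavy.

left-heavy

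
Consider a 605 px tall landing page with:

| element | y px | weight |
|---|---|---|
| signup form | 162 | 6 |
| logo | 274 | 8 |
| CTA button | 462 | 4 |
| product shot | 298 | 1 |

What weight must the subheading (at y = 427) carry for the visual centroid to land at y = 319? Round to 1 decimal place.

w ≈ 7.0

Known weights sum to 6 + 8 + 4 + 1 = 19; their moment is 6·162 + 8·274 + 4·462 + 1·298 = 5310.
Set Σw·y/Σw = 319: (5310 + 427w) = 319·(19 + w).
Solving: w = (319·19 − 5310) / (427 − 319) = 751 / 108 ≈ 6.95.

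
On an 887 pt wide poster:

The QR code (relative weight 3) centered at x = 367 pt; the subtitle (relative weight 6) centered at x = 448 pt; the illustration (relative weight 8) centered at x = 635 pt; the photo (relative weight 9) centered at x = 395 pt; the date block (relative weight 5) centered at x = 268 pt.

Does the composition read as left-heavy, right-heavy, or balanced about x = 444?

balanced

Σw = 3 + 6 + 8 + 9 + 5 = 31.
x: (3·367 + 6·448 + 8·635 + 9·395 + 5·268) / 31 = 13764 / 31 ≈ 444.00
The centroid 444.00 matches the midline at 444, so the layout is balanced.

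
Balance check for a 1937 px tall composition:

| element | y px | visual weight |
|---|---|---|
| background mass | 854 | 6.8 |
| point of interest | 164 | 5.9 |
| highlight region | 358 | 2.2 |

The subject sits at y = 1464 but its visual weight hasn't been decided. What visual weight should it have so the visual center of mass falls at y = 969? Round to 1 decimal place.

Fixed elements: Σw = 6.8 + 5.9 + 2.2 = 14.9, Σw·y = 6.8·854 + 5.9·164 + 2.2·358 = 7562.4.
For the centroid to hit 969: (7562.4 + w·1464) / (14.9 + w) = 969.
Rearranging, w·(1464 − 969) = 969·14.9 − 7562.4 = 6875.7, so w ≈ 6875.7/495 = 13.89.

w ≈ 13.9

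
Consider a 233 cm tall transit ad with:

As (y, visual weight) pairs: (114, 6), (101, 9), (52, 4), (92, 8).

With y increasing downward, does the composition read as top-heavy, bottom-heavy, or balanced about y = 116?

top-heavy

Total weight = 6 + 9 + 4 + 8 = 27.
Σw·y = 6·114 + 9·101 + 4·52 + 8·92 = 2537, so ȳ = 2537/27 ≈ 93.96.
Since 94.0 is above (smaller y than) 116, the composition reads top-heavy.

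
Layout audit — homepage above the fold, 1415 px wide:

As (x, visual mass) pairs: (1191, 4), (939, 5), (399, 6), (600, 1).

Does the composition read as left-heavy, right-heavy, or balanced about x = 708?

Σw = 4 + 5 + 6 + 1 = 16.
x: (4·1191 + 5·939 + 6·399 + 1·600) / 16 = 12453 / 16 ≈ 778.31
778.3 lies right of the midline 708, so the layout is right-heavy.

right-heavy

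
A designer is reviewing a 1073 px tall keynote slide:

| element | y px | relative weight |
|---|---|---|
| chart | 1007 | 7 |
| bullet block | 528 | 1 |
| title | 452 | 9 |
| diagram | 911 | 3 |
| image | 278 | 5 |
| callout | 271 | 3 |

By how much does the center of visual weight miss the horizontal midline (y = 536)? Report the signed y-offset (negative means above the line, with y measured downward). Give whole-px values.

≈ 56 px

Weights sum to 7 + 1 + 9 + 3 + 5 + 3 = 28.
y: moment 16581 / weight 28 ≈ 592.18
Against y = 536, that's 592.18 − 536 = 56.18.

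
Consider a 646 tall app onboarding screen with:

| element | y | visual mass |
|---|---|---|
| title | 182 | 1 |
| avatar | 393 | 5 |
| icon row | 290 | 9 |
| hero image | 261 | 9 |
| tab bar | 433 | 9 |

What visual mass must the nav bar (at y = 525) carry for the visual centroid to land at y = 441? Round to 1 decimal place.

Known weights sum to 1 + 5 + 9 + 9 + 9 = 33; their moment is 1·182 + 5·393 + 9·290 + 9·261 + 9·433 = 11003.
Balance at y = 441 requires (11003 + w·525) / (33 + w) = 441.
Rearranging, w·(525 − 441) = 441·33 − 11003 = 3550, so w ≈ 3550/84 = 42.26.

w ≈ 42.3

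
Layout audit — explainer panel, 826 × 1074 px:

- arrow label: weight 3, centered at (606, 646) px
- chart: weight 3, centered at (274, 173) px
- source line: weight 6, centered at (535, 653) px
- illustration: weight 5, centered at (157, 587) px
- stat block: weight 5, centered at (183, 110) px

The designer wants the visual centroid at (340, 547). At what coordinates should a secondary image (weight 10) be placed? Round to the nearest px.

New total weight: (3 + 3 + 6 + 5 + 5) + 10 = 32.
x: need Σw·x = 32·340 = 10880. Existing = 3·606 + 3·274 + 6·535 + 5·157 + 5·183 = 7550. Remainder 3330 / 10 ≈ 333.00.
y: need Σw·y = 32·547 = 17504. Existing = 3·646 + 3·173 + 6·653 + 5·587 + 5·110 = 9860. Remainder 7644 / 10 ≈ 764.40.

(333, 764)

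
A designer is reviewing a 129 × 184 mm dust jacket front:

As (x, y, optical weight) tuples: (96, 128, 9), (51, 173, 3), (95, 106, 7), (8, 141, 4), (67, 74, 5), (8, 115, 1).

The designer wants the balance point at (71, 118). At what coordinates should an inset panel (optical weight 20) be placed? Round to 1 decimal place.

(71.1, 116.0)

After adding the inset panel, total weight = 9 + 3 + 7 + 4 + 5 + 1 + 20 = 49.
Along x: (2057 + 20·x) / 49 = 71 (existing moment 9·96 + 3·51 + 7·95 + 4·8 + 5·67 + 1·8 = 2057) ⇒ x = (3479 − 2057) / 20 ≈ 71.10.
Along y: (3462 + 20·y) / 49 = 118 (existing moment 9·128 + 3·173 + 7·106 + 4·141 + 5·74 + 1·115 = 3462) ⇒ y = (5782 − 3462) / 20 ≈ 116.00.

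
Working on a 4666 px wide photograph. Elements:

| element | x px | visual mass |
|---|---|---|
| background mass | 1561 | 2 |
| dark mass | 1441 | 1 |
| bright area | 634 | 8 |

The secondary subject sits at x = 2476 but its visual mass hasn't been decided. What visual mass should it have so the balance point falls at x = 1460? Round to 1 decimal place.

w ≈ 6.3

Existing Σw = 11 (2 + 1 + 8); existing moment 2·1561 + 1·1441 + 8·634 = 9635.
Set Σw·x/Σw = 1460: (9635 + 2476w) = 1460·(11 + w).
Rearranging, w·(2476 − 1460) = 1460·11 − 9635 = 6425, so w ≈ 6425/1016 = 6.32.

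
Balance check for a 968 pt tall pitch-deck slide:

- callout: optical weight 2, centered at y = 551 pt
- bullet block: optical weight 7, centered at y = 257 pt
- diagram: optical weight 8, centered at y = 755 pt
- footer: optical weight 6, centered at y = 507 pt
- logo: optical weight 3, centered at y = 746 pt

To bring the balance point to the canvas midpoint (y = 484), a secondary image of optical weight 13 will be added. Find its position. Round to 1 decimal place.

y ≈ 358.1

With the secondary image, Σw becomes 2 + 7 + 8 + 6 + 3 + 13 = 39.
y: target moment 39×484 = 18876; current 2·551 + 7·257 + 8·755 + 6·507 + 3·746 = 14221; the secondary image supplies 4655, so y = 4655/13 ≈ 358.08.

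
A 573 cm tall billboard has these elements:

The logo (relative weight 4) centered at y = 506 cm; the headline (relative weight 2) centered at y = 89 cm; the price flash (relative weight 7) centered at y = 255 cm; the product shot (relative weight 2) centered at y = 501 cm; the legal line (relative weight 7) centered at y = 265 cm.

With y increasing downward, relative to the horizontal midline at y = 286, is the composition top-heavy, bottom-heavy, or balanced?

bottom-heavy

Weights sum to 4 + 2 + 7 + 2 + 7 = 22.
Σw·y = 4·506 + 2·89 + 7·255 + 2·501 + 7·265 = 6844, so ȳ = 6844/22 ≈ 311.09.
311.1 lies below (larger y than) the midline 286, so the layout is bottom-heavy.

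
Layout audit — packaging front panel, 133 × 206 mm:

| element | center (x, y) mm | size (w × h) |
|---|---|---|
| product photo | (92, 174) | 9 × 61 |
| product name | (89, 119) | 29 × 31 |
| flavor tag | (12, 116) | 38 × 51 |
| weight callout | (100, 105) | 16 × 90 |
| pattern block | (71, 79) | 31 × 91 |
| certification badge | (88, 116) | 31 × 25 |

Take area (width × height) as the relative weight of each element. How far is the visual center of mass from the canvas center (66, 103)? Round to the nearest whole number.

≈ 3 mm

Taking area as weight: product photo 9·61 = 549, product name 29·31 = 899, flavor tag 38·51 = 1938, weight callout 16·90 = 1440, pattern block 31·91 = 2821, certification badge 31·25 = 775. Sum 8422.
x: (549·92 + 899·89 + 1938·12 + 1440·100 + 2821·71 + 775·88) / 8422 = 566266 / 8422 ≈ 67.24
y: (549·174 + 899·119 + 1938·116 + 1440·105 + 2821·79 + 775·116) / 8422 = 891274 / 8422 ≈ 105.83
Offset from (66, 103): Δx ≈ 1.24, Δy ≈ 2.83; distance = √(Δx² + Δy²) ≈ 3.09.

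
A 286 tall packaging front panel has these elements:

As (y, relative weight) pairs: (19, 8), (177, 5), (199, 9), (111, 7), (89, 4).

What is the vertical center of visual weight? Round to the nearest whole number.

y ≈ 120

Σw = 8 + 5 + 9 + 7 + 4 = 33.
y-moment: 8·19 + 5·177 + 9·199 + 7·111 + 4·89 = 3961; centroid 3961/33 ≈ 120.03.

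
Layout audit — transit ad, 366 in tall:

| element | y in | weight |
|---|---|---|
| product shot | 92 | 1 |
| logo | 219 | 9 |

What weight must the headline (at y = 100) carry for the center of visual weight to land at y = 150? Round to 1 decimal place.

w ≈ 11.3

Fixed elements: Σw = 1 + 9 = 10, Σw·y = 1·92 + 9·219 = 2063.
Set Σw·y/Σw = 150: (2063 + 100w) = 150·(10 + w).
So w = (150·10 − 2063)/(100 − 150) = -563/-50 ≈ 11.26.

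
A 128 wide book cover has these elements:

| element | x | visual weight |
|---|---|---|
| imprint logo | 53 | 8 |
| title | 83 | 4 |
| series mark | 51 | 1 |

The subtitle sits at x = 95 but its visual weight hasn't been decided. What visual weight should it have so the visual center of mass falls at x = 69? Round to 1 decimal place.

Known weights sum to 8 + 4 + 1 = 13; their moment is 8·53 + 4·83 + 1·51 = 807.
Balance at x = 69 requires (807 + w·95) / (13 + w) = 69.
Rearranging, w·(95 − 69) = 69·13 − 807 = 90, so w ≈ 90/26 = 3.46.

w ≈ 3.5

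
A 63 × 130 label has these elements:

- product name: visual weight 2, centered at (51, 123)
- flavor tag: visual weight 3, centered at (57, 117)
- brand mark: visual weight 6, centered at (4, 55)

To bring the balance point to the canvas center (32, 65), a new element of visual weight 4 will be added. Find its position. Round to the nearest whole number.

(46, 12)

With the new element, Σw becomes 2 + 3 + 6 + 4 = 15.
x: need Σw·x = 15·32 = 480. Existing = 2·51 + 3·57 + 6·4 = 297. Remainder 183 / 4 ≈ 45.75.
y: need Σw·y = 15·65 = 975. Existing = 2·123 + 3·117 + 6·55 = 927. Remainder 48 / 4 ≈ 12.00.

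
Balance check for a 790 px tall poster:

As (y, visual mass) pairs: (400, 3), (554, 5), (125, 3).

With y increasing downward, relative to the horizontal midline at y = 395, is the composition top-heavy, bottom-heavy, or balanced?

balanced

Weights sum to 3 + 5 + 3 = 11.
y-moment: 3·400 + 5·554 + 3·125 = 4345; centroid 4345/11 ≈ 395.00.
The centroid 395.00 matches the midline at 395, so the layout is balanced.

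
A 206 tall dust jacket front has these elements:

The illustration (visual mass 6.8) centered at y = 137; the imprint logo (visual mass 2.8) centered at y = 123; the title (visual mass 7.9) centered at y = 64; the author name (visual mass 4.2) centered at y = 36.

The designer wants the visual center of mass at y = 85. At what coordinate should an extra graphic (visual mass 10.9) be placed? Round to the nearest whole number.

With the extra graphic, Σw becomes 6.8 + 2.8 + 7.9 + 4.2 + 10.9 = 32.6.
y: target moment 32.6×85 = 2771.0; current 6.8·137 + 2.8·123 + 7.9·64 + 4.2·36 = 1932.8; the extra graphic supplies 838.2, so y = 838.2/10.9 ≈ 76.90.

y ≈ 77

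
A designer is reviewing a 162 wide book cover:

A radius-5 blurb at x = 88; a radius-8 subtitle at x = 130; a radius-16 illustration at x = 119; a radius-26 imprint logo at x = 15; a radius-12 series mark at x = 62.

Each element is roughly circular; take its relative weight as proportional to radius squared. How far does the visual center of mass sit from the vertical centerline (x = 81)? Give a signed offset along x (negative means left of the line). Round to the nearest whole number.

≈ -29

r² weights: blurb 5² = 25, subtitle 8² = 64, illustration 16² = 256, imprint logo 26² = 676, series mark 12² = 144. Total = 1165.
x-moment: 25·88 + 64·130 + 256·119 + 676·15 + 144·62 = 60052; centroid 60052/1165 ≈ 51.55.
Difference: 51.55 − 81 ≈ -29.45.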